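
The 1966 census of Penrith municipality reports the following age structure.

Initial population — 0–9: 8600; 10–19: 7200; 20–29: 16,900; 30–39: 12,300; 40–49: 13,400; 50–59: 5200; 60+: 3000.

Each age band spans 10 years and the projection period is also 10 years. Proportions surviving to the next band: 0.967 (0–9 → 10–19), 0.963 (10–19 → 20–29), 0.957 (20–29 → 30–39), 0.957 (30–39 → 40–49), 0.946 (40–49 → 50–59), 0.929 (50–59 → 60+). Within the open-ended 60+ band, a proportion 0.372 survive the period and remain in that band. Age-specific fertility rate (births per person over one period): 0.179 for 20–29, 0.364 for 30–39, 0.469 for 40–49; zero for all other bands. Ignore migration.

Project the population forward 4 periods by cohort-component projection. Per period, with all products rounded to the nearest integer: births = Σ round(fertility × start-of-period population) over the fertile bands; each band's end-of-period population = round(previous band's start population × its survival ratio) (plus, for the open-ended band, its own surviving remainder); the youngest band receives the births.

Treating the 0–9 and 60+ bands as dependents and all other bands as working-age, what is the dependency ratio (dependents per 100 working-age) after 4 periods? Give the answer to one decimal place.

57.0

Call the bands 1 to 7, youngest first.
— Period 1 —
Births: 16900 × 0.179 = 3025 ; 12300 × 0.364 = 4477 ; 13400 × 0.469 = 6285 → total 13787
Band 2: 8600 × 0.967 = 8316
Band 3: 7200 × 0.963 = 6934
Band 4: 16900 × 0.957 = 16173
Band 5: 12300 × 0.957 = 11771
Band 6: 13400 × 0.946 = 12676
Band 7: 5200 × 0.929 + 3000 × 0.372 = 4831 + 1116 = 5947
→ [13787, 8316, 6934, 16173, 11771, 12676, 5947]
— Period 2 —
Births: 6934 × 0.179 = 1241 ; 16173 × 0.364 = 5887 ; 11771 × 0.469 = 5521 → total 12649
Band 2: 13787 × 0.967 = 13332
Band 3: 8316 × 0.963 = 8008
Band 4: 6934 × 0.957 = 6636
Band 5: 16173 × 0.957 = 15478
Band 6: 11771 × 0.946 = 11135
Band 7: 12676 × 0.929 + 5947 × 0.372 = 11776 + 2212 = 13988
→ [12649, 13332, 8008, 6636, 15478, 11135, 13988]
— Period 3 —
Births: 8008 × 0.179 = 1433 ; 6636 × 0.364 = 2416 ; 15478 × 0.469 = 7259 → total 11108
Band 2: 12649 × 0.967 = 12232
Band 3: 13332 × 0.963 = 12839
Band 4: 8008 × 0.957 = 7664
Band 5: 6636 × 0.957 = 6351
Band 6: 15478 × 0.946 = 14642
Band 7: 11135 × 0.929 + 13988 × 0.372 = 10344 + 5204 = 15548
→ [11108, 12232, 12839, 7664, 6351, 14642, 15548]
— Period 4 —
Births: 12839 × 0.179 = 2298 ; 7664 × 0.364 = 2790 ; 6351 × 0.469 = 2979 → total 8067
Band 2: 11108 × 0.967 = 10741
Band 3: 12232 × 0.963 = 11779
Band 4: 12839 × 0.957 = 12287
Band 5: 7664 × 0.957 = 7334
Band 6: 6351 × 0.946 = 6008
Band 7: 14642 × 0.929 + 15548 × 0.372 = 13602 + 5784 = 19386
→ [8067, 10741, 11779, 12287, 7334, 6008, 19386]
Dependents (band 0–9 + band 60+) = 8067 + 19386 = 27453; working-age = 48149; ratio = 27453/48149 × 100 = 57.0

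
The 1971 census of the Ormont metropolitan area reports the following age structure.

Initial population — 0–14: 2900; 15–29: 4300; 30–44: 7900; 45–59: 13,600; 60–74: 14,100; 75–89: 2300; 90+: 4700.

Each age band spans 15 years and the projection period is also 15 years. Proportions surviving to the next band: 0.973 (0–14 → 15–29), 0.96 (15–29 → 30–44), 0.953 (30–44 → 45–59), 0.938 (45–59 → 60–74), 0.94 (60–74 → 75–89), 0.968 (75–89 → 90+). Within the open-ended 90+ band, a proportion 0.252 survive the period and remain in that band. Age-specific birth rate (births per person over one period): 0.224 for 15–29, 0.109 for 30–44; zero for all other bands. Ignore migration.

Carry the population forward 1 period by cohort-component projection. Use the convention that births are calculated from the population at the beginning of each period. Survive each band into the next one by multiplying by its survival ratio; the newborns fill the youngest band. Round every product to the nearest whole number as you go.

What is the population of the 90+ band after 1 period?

Period 1:
Births: 4300 × 0.224 = 963  |  7900 × 0.109 = 861 — total 1824
15–29: 2900 × 0.973 = 2822
30–44: 4300 × 0.96 = 4128
45–59: 7900 × 0.953 = 7529
60–74: 13600 × 0.938 = 12757
75–89: 14100 × 0.94 = 13254
90+: 2300 × 0.968 + 4700 × 0.252 = 2226 + 1184 = 3410
Population now: 0–14=1824, 15–29=2822, 30–44=4128, 45–59=7529, 60–74=12757, 75–89=13254, 90+=3410

3410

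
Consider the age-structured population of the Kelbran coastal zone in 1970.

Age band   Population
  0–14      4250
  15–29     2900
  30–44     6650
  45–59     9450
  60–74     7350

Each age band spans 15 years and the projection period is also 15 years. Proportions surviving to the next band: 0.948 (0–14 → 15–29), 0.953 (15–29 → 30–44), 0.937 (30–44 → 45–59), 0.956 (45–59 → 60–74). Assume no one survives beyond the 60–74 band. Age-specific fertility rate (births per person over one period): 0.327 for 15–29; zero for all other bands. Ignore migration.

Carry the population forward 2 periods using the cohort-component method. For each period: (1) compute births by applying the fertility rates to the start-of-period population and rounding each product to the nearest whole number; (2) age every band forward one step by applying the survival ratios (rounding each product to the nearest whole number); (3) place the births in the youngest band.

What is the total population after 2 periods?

14603

Numbering the bands 1..5 from youngest to oldest:
[period 1]
Births: 2900 × 0.327 = 948
Band 2: 4250 × 0.948 = 4029
Band 3: 2900 × 0.953 = 2764
Band 4: 6650 × 0.937 = 6231
Band 5: 9450 × 0.956 = 9034
→ [948, 4029, 2764, 6231, 9034]
[period 2]
Births: 4029 × 0.327 = 1317
Band 2: 948 × 0.948 = 899
Band 3: 4029 × 0.953 = 3840
Band 4: 2764 × 0.937 = 2590
Band 5: 6231 × 0.956 = 5957
→ [1317, 899, 3840, 2590, 5957]
Total after period 2: 1317 + 899 + 3840 + 2590 + 5957 = 14603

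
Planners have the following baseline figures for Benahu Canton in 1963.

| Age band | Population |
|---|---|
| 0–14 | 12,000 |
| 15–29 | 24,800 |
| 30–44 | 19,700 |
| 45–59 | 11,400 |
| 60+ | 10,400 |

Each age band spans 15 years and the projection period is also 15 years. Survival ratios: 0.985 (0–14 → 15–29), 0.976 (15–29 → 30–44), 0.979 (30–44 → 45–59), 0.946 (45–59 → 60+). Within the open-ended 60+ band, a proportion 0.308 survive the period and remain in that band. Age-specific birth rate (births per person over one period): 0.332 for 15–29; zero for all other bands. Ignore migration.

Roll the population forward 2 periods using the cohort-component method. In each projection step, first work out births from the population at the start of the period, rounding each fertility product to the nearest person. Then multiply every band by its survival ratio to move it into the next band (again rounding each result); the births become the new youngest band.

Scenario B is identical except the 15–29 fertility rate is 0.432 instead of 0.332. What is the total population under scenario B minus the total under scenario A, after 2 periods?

Period 1:
Births: 24800 × 0.332 = 8234
15–29: 12000 × 0.985 = 11820
30–44: 24800 × 0.976 = 24205
45–59: 19700 × 0.979 = 19286
60+: 11400 × 0.946 + 10400 × 0.308 = 10784 + 3203 = 13987
End of period: [8234, 11820, 24205, 19286, 13987]
Period 2:
Births: 11820 × 0.332 = 3924
15–29: 8234 × 0.985 = 8110
30–44: 11820 × 0.976 = 11536
45–59: 24205 × 0.979 = 23697
60+: 19286 × 0.946 + 13987 × 0.308 = 18245 + 4308 = 22553
End of period: [3924, 8110, 11536, 23697, 22553]
Scenario A total after 2 periods: 69820
Scenario B projection —
Period 1:
Births: 24800 × 0.432 = 10714
15–29: 12000 × 0.985 = 11820
30–44: 24800 × 0.976 = 24205
45–59: 19700 × 0.979 = 19286
60+: 11400 × 0.946 + 10400 × 0.308 = 10784 + 3203 = 13987
End of period: [10714, 11820, 24205, 19286, 13987]
Period 2:
Births: 11820 × 0.432 = 5106
15–29: 10714 × 0.985 = 10553
30–44: 11820 × 0.976 = 11536
45–59: 24205 × 0.979 = 23697
60+: 19286 × 0.946 + 13987 × 0.308 = 18245 + 4308 = 22553
End of period: [5106, 10553, 11536, 23697, 22553]
Scenario B total after 2 periods: 73445
Difference B − A = 73445 − 69820 = 3625

3625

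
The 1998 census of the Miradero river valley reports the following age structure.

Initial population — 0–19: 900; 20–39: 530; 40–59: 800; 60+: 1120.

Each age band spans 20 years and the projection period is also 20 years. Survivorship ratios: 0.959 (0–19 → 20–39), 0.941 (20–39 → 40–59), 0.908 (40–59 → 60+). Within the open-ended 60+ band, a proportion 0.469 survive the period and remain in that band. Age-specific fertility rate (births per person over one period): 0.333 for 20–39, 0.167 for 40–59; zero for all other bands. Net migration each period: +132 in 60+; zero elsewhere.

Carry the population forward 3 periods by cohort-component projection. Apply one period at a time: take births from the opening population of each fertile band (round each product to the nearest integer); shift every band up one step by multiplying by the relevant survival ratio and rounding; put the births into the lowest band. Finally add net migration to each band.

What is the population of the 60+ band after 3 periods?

Numbering the bands 1..4 from youngest to oldest:
Period 1:
Births: 530 × 0.333 = 176, 800 × 0.167 = 134 → 310
Band 2: 900 × 0.959 = 863
Band 3: 530 × 0.941 = 499
Band 4: 800 × 0.908 + 1120 × 0.469 = 726 + 525 = 1251
Net migration: Band 4 + 132 → 1383
→ [310, 863, 499, 1383]
Period 2:
Births: 863 × 0.333 = 287, 499 × 0.167 = 83 → 370
Band 2: 310 × 0.959 = 297
Band 3: 863 × 0.941 = 812
Band 4: 499 × 0.908 + 1383 × 0.469 = 453 + 649 = 1102
Net migration: Band 4 + 132 → 1234
→ [370, 297, 812, 1234]
Period 3:
Births: 297 × 0.333 = 99, 812 × 0.167 = 136 → 235
Band 2: 370 × 0.959 = 355
Band 3: 297 × 0.941 = 279
Band 4: 812 × 0.908 + 1234 × 0.469 = 737 + 579 = 1316
Net migration: Band 4 + 132 → 1448
→ [235, 355, 279, 1448]

1448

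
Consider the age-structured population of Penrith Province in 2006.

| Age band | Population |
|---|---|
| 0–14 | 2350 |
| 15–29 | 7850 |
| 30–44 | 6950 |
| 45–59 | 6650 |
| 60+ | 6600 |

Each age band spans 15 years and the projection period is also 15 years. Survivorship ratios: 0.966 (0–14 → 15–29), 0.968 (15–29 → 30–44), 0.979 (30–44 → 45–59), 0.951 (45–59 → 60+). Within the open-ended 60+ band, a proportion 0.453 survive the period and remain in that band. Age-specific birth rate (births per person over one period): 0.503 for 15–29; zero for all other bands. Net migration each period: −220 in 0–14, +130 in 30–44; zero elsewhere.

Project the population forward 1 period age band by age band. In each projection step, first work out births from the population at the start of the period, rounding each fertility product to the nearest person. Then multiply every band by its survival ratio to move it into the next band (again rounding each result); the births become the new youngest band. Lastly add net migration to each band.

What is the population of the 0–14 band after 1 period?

(Bands numbered youngest = 1 to oldest = 5.)
Period 1.
Births: 7850 * 0.503 = 3949
Band 2: 2350 * 0.966 = 2270
Band 3: 7850 * 0.968 = 7599
Band 4: 6950 * 0.979 = 6804
Band 5: 6650 * 0.951 + 6600 * 0.453 = 6324 + 2990 = 9314
Net migration: Band 1 − 220 → 3729; Band 3 + 130 → 7729
Population now: 0–14=3729, 15–29=2270, 30–44=7729, 45–59=6804, 60+=9314

3729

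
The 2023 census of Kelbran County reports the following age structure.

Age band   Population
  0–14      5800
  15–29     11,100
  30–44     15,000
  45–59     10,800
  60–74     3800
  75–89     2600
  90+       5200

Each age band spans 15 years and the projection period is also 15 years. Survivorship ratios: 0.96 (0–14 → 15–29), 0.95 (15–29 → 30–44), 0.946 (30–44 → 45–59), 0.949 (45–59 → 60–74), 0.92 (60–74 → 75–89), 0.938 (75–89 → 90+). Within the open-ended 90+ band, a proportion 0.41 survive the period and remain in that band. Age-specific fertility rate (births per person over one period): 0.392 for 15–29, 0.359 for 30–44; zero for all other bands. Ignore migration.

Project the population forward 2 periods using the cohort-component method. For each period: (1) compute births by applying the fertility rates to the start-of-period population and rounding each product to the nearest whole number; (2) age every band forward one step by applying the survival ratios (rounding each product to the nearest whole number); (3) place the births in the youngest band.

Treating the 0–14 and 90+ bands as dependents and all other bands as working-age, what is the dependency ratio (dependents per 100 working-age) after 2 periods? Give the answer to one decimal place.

23.4

Let group 1 be 0–14 through group 7 = 90+.
— Period 1 —
Births: 11100 * 0.392 = 4351 ; 15000 * 0.359 = 5385 → 9736
Group 2: 5800 * 0.96 = 5568
Group 3: 11100 * 0.95 = 10545
Group 4: 15000 * 0.946 = 14190
Group 5: 10800 * 0.949 = 10249
Group 6: 3800 * 0.92 = 3496
Group 7: 2600 * 0.938 + 5200 * 0.41 = 2439 + 2132 = 4571
Population now: 0–14=9736, 15–29=5568, 30–44=10545, 45–59=14190, 60–74=10249, 75–89=3496, 90+=4571
— Period 2 —
Births: 5568 * 0.392 = 2183 ; 10545 * 0.359 = 3786 → 5969
Group 2: 9736 * 0.96 = 9347
Group 3: 5568 * 0.95 = 5290
Group 4: 10545 * 0.946 = 9976
Group 5: 14190 * 0.949 = 13466
Group 6: 10249 * 0.92 = 9429
Group 7: 3496 * 0.938 + 4571 * 0.41 = 3279 + 1874 = 5153
Population now: 0–14=5969, 15–29=9347, 30–44=5290, 45–59=9976, 60–74=13466, 75–89=9429, 90+=5153
Dependents (band 0–14 + band 90+) = 5969 + 5153 = 11122; working-age = 47508; ratio = 11122/47508 × 100 = 23.4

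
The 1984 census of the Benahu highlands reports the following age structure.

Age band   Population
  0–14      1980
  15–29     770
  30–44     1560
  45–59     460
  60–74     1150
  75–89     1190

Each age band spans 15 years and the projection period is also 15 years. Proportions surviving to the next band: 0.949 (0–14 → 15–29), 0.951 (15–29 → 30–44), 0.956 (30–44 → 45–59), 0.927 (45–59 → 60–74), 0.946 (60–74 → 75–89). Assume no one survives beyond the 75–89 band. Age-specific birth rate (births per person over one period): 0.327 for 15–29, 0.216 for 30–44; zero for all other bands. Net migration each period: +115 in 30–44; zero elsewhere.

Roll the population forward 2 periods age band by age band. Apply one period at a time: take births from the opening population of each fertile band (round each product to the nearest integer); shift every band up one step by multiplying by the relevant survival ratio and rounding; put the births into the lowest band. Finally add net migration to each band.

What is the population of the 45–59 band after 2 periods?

Call the bands 1 to 6, youngest first.
[period 1]
Births: 770 × 0.327 = 252, 1560 × 0.216 = 337 → total 589
Band 2: 1980 × 0.949 = 1879
Band 3: 770 × 0.951 = 732
Band 4: 1560 × 0.956 = 1491
Band 5: 460 × 0.927 = 426
Band 6: 1150 × 0.946 = 1088
Net migration: Band 3 + 115 → 847
→ [589, 1879, 847, 1491, 426, 1088]
[period 2]
Births: 1879 × 0.327 = 614, 847 × 0.216 = 183 → total 797
Band 2: 589 × 0.949 = 559
Band 3: 1879 × 0.951 = 1787
Band 4: 847 × 0.956 = 810
Band 5: 1491 × 0.927 = 1382
Band 6: 426 × 0.946 = 403
Net migration: Band 3 + 115 → 1902
→ [797, 559, 1902, 810, 1382, 403]

810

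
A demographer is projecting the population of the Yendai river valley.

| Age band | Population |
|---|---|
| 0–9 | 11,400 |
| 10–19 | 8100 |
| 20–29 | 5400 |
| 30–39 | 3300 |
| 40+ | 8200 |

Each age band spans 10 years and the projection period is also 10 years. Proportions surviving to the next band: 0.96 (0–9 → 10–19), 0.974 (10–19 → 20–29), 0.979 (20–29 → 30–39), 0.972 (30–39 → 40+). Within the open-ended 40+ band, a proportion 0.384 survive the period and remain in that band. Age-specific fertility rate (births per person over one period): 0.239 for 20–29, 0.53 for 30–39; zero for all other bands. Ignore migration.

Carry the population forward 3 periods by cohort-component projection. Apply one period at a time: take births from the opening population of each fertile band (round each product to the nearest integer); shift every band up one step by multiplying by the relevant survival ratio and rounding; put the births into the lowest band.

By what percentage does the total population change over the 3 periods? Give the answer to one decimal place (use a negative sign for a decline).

Let group 1 be 0–9 through group 5 = 40+.
Period 1.
Births: 5400 × 0.239 = 1291  |  3300 × 0.53 = 1749 ⇒ total 3040
Group 2: 11400 × 0.96 = 10944
Group 3: 8100 × 0.974 = 7889
Group 4: 5400 × 0.979 = 5287
Group 5: 3300 × 0.972 + 8200 × 0.384 = 3208 + 3149 = 6357
End of period: [3040, 10944, 7889, 5287, 6357]
Period 2.
Births: 7889 × 0.239 = 1885  |  5287 × 0.53 = 2802 ⇒ total 4687
Group 2: 3040 × 0.96 = 2918
Group 3: 10944 × 0.974 = 10659
Group 4: 7889 × 0.979 = 7723
Group 5: 5287 × 0.972 + 6357 × 0.384 = 5139 + 2441 = 7580
End of period: [4687, 2918, 10659, 7723, 7580]
Period 3.
Births: 10659 × 0.239 = 2548  |  7723 × 0.53 = 4093 ⇒ total 6641
Group 2: 4687 × 0.96 = 4500
Group 3: 2918 × 0.974 = 2842
Group 4: 10659 × 0.979 = 10435
Group 5: 7723 × 0.972 + 7580 × 0.384 = 7507 + 2911 = 10418
End of period: [6641, 4500, 2842, 10435, 10418]
Total: 36400 → 34836; change = -1564; percentage change = -4.3%

-4.3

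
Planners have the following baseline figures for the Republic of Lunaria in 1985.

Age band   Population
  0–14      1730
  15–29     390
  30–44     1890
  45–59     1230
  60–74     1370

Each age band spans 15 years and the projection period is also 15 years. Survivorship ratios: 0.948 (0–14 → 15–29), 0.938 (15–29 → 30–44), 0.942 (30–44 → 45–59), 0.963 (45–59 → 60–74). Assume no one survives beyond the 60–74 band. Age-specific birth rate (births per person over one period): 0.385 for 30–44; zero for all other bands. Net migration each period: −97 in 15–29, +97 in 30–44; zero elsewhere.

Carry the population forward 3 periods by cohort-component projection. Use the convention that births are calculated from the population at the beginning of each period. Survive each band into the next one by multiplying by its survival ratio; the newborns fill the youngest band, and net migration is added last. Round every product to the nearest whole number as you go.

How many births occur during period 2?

(Bands numbered youngest = 1 to oldest = 5.)
Period 1.
Births: 1890 × 0.385 = 728
Band 2: 1730 × 0.948 = 1640
Band 3: 390 × 0.938 = 366
Band 4: 1890 × 0.942 = 1780
Band 5: 1230 × 0.963 = 1184
Net migration: Band 2 − 97 → 1543; Band 3 + 97 → 463
Giving 728 / 1543 / 463 / 1780 / 1184.
Period 2.
Births: 463 × 0.385 = 178
Band 2: 728 × 0.948 = 690
Band 3: 1543 × 0.938 = 1447
Band 4: 463 × 0.942 = 436
Band 5: 1780 × 0.963 = 1714
Net migration: Band 2 − 97 → 593; Band 3 + 97 → 1544
Giving 178 / 593 / 1544 / 436 / 1714.

178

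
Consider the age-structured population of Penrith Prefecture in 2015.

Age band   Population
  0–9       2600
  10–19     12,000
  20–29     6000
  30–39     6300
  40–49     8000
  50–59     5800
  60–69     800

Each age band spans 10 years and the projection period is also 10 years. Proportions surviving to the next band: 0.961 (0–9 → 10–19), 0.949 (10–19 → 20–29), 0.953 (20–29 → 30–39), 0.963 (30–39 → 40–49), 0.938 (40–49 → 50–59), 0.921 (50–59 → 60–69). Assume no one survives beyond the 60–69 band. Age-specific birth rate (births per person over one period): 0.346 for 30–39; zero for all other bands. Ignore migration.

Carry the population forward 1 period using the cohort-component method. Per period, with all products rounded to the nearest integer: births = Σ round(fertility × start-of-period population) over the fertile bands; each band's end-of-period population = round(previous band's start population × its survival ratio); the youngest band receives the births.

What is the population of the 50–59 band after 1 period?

7504

Let group 1 be 0–9 through group 7 = 60–69.
[period 1]
Births: 6300 × 0.346 = 2180
Group 2: 2600 × 0.961 = 2499
Group 3: 12000 × 0.949 = 11388
Group 4: 6000 × 0.953 = 5718
Group 5: 6300 × 0.963 = 6067
Group 6: 8000 × 0.938 = 7504
Group 7: 5800 × 0.921 = 5342
→ [2180, 2499, 11388, 5718, 6067, 7504, 5342]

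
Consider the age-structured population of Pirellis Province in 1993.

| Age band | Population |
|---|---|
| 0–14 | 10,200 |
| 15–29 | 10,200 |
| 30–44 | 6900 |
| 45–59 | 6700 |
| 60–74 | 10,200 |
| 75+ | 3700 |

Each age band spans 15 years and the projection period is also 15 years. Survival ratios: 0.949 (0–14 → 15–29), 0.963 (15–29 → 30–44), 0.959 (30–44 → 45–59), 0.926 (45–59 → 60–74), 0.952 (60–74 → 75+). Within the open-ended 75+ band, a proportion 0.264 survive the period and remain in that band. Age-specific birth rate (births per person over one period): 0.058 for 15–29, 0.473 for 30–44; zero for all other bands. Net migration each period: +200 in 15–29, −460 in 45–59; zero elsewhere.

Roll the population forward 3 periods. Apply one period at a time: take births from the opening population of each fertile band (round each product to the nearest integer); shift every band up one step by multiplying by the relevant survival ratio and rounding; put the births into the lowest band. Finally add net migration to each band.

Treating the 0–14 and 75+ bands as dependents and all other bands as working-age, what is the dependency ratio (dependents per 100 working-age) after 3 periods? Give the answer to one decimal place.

48.2

Period 1.
Births: 10200 × 0.058 = 592, 6900 × 0.473 = 3264 → total 3856
15–29: 10200 × 0.949 = 9680
30–44: 10200 × 0.963 = 9823
45–59: 6900 × 0.959 = 6617
60–74: 6700 × 0.926 = 6204
75+: 10200 × 0.952 + 3700 × 0.264 = 9710 + 977 = 10687
Net migration: 15–29 + 200 → 9880; 45–59 − 460 → 6157
End of period: [3856, 9880, 9823, 6157, 6204, 10687]
Period 2.
Births: 9880 × 0.058 = 573, 9823 × 0.473 = 4646 → total 5219
15–29: 3856 × 0.949 = 3659
30–44: 9880 × 0.963 = 9514
45–59: 9823 × 0.959 = 9420
60–74: 6157 × 0.926 = 5701
75+: 6204 × 0.952 + 10687 × 0.264 = 5906 + 2821 = 8727
Net migration: 15–29 + 200 → 3859; 45–59 − 460 → 8960
End of period: [5219, 3859, 9514, 8960, 5701, 8727]
Period 3.
Births: 3859 × 0.058 = 224, 9514 × 0.473 = 4500 → total 4724
15–29: 5219 × 0.949 = 4953
30–44: 3859 × 0.963 = 3716
45–59: 9514 × 0.959 = 9124
60–74: 8960 × 0.926 = 8297
75+: 5701 × 0.952 + 8727 × 0.264 = 5427 + 2304 = 7731
Net migration: 15–29 + 200 → 5153; 45–59 − 460 → 8664
End of period: [4724, 5153, 3716, 8664, 8297, 7731]
Dependents (band 0–14 + band 75+) = 4724 + 7731 = 12455; working-age = 25830; ratio = 12455/25830 × 100 = 48.2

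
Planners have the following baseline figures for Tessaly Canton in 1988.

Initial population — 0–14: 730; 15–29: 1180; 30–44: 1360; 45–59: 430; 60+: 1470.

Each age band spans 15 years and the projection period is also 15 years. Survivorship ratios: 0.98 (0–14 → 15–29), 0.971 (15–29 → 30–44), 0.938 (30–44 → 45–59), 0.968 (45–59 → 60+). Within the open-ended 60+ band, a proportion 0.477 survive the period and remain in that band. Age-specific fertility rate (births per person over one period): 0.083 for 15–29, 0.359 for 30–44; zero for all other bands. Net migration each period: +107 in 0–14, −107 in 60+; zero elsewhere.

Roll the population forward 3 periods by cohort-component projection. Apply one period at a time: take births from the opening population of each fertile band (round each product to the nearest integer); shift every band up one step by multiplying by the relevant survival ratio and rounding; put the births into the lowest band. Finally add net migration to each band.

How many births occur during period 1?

[period 1]
Births: 1180 × 0.083 = 98, 1360 × 0.359 = 488 → total 586
15–29: 730 × 0.98 = 715
30–44: 1180 × 0.971 = 1146
45–59: 1360 × 0.938 = 1276
60+: 430 × 0.968 + 1470 × 0.477 = 416 + 701 = 1117
Net migration: 0–14 + 107 → 693; 60+ − 107 → 1010
End of period: [693, 715, 1146, 1276, 1010]

586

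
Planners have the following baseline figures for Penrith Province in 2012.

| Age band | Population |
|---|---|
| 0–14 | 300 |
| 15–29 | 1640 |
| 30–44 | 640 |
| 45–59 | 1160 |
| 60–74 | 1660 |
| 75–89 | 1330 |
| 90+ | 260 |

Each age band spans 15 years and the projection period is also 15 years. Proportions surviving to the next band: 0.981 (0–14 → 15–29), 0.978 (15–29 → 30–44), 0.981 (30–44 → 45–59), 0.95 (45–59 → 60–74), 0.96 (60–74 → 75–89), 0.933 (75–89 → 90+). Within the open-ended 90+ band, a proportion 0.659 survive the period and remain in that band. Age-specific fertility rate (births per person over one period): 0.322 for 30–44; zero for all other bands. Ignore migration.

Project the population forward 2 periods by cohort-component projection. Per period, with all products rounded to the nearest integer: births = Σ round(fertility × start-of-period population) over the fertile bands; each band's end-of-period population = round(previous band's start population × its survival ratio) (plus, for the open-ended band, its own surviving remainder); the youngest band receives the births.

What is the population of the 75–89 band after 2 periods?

Period 1:
Births: 640 × 0.322 = 206
15–29: 300 × 0.981 = 294
30–44: 1640 × 0.978 = 1604
45–59: 640 × 0.981 = 628
60–74: 1160 × 0.95 = 1102
75–89: 1660 × 0.96 = 1594
90+: 1330 × 0.933 + 260 × 0.659 = 1241 + 171 = 1412
Population now: 0–14=206, 15–29=294, 30–44=1604, 45–59=628, 60–74=1102, 75–89=1594, 90+=1412
Period 2:
Births: 1604 × 0.322 = 516
15–29: 206 × 0.981 = 202
30–44: 294 × 0.978 = 288
45–59: 1604 × 0.981 = 1574
60–74: 628 × 0.95 = 597
75–89: 1102 × 0.96 = 1058
90+: 1594 × 0.933 + 1412 × 0.659 = 1487 + 931 = 2418
Population now: 0–14=516, 15–29=202, 30–44=288, 45–59=1574, 60–74=597, 75–89=1058, 90+=2418

1058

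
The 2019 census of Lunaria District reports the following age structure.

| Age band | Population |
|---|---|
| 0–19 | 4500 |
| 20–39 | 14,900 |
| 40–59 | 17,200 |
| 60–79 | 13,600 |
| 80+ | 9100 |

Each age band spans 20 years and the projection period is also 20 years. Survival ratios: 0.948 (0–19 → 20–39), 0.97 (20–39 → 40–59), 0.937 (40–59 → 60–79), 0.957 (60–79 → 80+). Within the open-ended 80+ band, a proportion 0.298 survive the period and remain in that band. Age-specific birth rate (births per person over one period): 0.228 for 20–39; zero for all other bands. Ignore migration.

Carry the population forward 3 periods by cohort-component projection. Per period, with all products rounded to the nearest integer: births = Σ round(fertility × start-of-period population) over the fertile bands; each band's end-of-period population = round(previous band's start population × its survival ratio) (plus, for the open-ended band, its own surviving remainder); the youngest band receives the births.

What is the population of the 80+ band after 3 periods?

— Period 1 —
Births: 14900 × 0.228 = 3397
20–39: 4500 × 0.948 = 4266
40–59: 14900 × 0.97 = 14453
60–79: 17200 × 0.937 = 16116
80+: 13600 × 0.957 + 9100 × 0.298 = 13015 + 2712 = 15727
End of period: [3397, 4266, 14453, 16116, 15727]
— Period 2 —
Births: 4266 × 0.228 = 973
20–39: 3397 × 0.948 = 3220
40–59: 4266 × 0.97 = 4138
60–79: 14453 × 0.937 = 13542
80+: 16116 × 0.957 + 15727 × 0.298 = 15423 + 4687 = 20110
End of period: [973, 3220, 4138, 13542, 20110]
— Period 3 —
Births: 3220 × 0.228 = 734
20–39: 973 × 0.948 = 922
40–59: 3220 × 0.97 = 3123
60–79: 4138 × 0.937 = 3877
80+: 13542 × 0.957 + 20110 × 0.298 = 12960 + 5993 = 18953
End of period: [734, 922, 3123, 3877, 18953]

18953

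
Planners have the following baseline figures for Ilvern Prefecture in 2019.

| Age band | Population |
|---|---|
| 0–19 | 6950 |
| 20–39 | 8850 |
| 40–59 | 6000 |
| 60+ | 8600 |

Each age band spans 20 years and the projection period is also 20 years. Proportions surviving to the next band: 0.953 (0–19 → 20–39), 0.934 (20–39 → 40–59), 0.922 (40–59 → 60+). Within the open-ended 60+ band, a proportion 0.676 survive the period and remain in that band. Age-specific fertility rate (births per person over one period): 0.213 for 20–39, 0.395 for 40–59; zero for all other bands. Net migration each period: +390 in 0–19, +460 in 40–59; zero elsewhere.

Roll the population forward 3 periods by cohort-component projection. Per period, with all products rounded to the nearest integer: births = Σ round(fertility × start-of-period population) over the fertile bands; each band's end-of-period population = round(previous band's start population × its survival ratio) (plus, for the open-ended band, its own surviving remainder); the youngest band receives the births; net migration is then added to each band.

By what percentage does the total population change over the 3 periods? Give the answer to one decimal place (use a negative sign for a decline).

-0.3

(Bands numbered youngest = 1 to oldest = 4.)
[period 1]
Births: 8850 × 0.213 = 1885, 6000 × 0.395 = 2370 → 4255
Band 2: 6950 × 0.953 = 6623
Band 3: 8850 × 0.934 = 8266
Band 4: 6000 × 0.922 + 8600 × 0.676 = 5532 + 5814 = 11346
Net migration: Band 1 + 390 → 4645; Band 3 + 460 → 8726
→ [4645, 6623, 8726, 11346]
[period 2]
Births: 6623 × 0.213 = 1411, 8726 × 0.395 = 3447 → 4858
Band 2: 4645 × 0.953 = 4427
Band 3: 6623 × 0.934 = 6186
Band 4: 8726 × 0.922 + 11346 × 0.676 = 8045 + 7670 = 15715
Net migration: Band 1 + 390 → 5248; Band 3 + 460 → 6646
→ [5248, 4427, 6646, 15715]
[period 3]
Births: 4427 × 0.213 = 943, 6646 × 0.395 = 2625 → 3568
Band 2: 5248 × 0.953 = 5001
Band 3: 4427 × 0.934 = 4135
Band 4: 6646 × 0.922 + 15715 × 0.676 = 6128 + 10623 = 16751
Net migration: Band 1 + 390 → 3958; Band 3 + 460 → 4595
→ [3958, 5001, 4595, 16751]
Total: 30400 → 30305; change = -95; percentage change = -0.3%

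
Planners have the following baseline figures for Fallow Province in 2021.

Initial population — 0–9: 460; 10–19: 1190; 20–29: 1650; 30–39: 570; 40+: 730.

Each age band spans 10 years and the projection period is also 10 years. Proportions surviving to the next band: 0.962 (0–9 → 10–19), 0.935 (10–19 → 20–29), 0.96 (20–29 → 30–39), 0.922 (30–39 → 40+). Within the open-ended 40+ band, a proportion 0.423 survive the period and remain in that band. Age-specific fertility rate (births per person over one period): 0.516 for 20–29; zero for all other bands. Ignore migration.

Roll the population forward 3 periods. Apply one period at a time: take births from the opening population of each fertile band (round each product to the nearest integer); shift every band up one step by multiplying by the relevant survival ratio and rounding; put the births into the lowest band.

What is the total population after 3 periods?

Let group 1 be 0–9 through group 5 = 40+.
Period 1:
Births: 1650 × 0.516 = 851
Group 2: 460 × 0.962 = 443
Group 3: 1190 × 0.935 = 1113
Group 4: 1650 × 0.96 = 1584
Group 5: 570 × 0.922 + 730 × 0.423 = 526 + 309 = 835
End of period: [851, 443, 1113, 1584, 835]
Period 2:
Births: 1113 × 0.516 = 574
Group 2: 851 × 0.962 = 819
Group 3: 443 × 0.935 = 414
Group 4: 1113 × 0.96 = 1068
Group 5: 1584 × 0.922 + 835 × 0.423 = 1460 + 353 = 1813
End of period: [574, 819, 414, 1068, 1813]
Period 3:
Births: 414 × 0.516 = 214
Group 2: 574 × 0.962 = 552
Group 3: 819 × 0.935 = 766
Group 4: 414 × 0.96 = 397
Group 5: 1068 × 0.922 + 1813 × 0.423 = 985 + 767 = 1752
End of period: [214, 552, 766, 397, 1752]
Total after period 3: 214 + 552 + 766 + 397 + 1752 = 3681

3681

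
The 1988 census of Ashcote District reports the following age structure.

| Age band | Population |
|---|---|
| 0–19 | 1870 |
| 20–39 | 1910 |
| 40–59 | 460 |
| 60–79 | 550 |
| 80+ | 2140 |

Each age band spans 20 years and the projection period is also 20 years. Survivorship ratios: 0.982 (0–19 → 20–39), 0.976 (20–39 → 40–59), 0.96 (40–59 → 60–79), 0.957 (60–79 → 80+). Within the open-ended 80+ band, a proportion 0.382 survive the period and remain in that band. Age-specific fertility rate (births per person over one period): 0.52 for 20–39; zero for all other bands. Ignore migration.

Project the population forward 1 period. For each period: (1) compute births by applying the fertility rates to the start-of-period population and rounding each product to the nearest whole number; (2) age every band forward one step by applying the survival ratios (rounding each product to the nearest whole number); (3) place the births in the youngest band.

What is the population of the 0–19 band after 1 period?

Call the groups 1 to 5, youngest first.
Period 1:
Births: 1910 × 0.52 = 993
Group 2: 1870 × 0.982 = 1836
Group 3: 1910 × 0.976 = 1864
Group 4: 460 × 0.96 = 442
Group 5: 550 × 0.957 + 2140 × 0.382 = 526 + 817 = 1343
Giving 993 / 1836 / 1864 / 442 / 1343.

993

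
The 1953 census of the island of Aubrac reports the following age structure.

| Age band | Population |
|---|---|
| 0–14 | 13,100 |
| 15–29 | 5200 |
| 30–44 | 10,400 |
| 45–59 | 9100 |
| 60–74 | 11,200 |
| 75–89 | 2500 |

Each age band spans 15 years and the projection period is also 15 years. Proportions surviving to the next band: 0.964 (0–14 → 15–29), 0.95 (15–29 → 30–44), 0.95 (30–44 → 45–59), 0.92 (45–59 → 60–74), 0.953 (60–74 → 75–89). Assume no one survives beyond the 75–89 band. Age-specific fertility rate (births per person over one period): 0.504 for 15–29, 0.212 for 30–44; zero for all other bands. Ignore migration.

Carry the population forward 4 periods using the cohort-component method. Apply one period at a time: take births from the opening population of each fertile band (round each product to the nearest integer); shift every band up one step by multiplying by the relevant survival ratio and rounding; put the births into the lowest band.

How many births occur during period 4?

Period 1.
Births: 5200 × 0.504 = 2621  |  10400 × 0.212 = 2205 ⇒ total 4826
15–29: 13100 × 0.964 = 12628
30–44: 5200 × 0.95 = 4940
45–59: 10400 × 0.95 = 9880
60–74: 9100 × 0.92 = 8372
75–89: 11200 × 0.953 = 10674
End of period: [4826, 12628, 4940, 9880, 8372, 10674]
Period 2.
Births: 12628 × 0.504 = 6365  |  4940 × 0.212 = 1047 ⇒ total 7412
15–29: 4826 × 0.964 = 4652
30–44: 12628 × 0.95 = 11997
45–59: 4940 × 0.95 = 4693
60–74: 9880 × 0.92 = 9090
75–89: 8372 × 0.953 = 7979
End of period: [7412, 4652, 11997, 4693, 9090, 7979]
Period 3.
Births: 4652 × 0.504 = 2345  |  11997 × 0.212 = 2543 ⇒ total 4888
15–29: 7412 × 0.964 = 7145
30–44: 4652 × 0.95 = 4419
45–59: 11997 × 0.95 = 11397
60–74: 4693 × 0.92 = 4318
75–89: 9090 × 0.953 = 8663
End of period: [4888, 7145, 4419, 11397, 4318, 8663]
Period 4.
Births: 7145 × 0.504 = 3601  |  4419 × 0.212 = 937 ⇒ total 4538
15–29: 4888 × 0.964 = 4712
30–44: 7145 × 0.95 = 6788
45–59: 4419 × 0.95 = 4198
60–74: 11397 × 0.92 = 10485
75–89: 4318 × 0.953 = 4115
End of period: [4538, 4712, 6788, 4198, 10485, 4115]

4538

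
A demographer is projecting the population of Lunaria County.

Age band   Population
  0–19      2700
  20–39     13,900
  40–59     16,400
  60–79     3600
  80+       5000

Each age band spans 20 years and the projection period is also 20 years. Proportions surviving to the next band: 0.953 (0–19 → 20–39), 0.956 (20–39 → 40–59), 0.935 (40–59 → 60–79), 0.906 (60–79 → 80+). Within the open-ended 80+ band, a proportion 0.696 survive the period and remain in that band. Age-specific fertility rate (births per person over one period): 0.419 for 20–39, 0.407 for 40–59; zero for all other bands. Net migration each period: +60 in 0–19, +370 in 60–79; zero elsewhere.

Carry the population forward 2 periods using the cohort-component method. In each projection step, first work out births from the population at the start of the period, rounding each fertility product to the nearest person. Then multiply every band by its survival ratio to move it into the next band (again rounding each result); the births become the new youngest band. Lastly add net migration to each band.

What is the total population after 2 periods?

52689

Let group 1 be 0–19 through group 5 = 80+.
Period 1.
Births: 13900 × 0.419 = 5824, 16400 × 0.407 = 6675 → total 12499
Group 2: 2700 × 0.953 = 2573
Group 3: 13900 × 0.956 = 13288
Group 4: 16400 × 0.935 = 15334
Group 5: 3600 × 0.906 + 5000 × 0.696 = 3262 + 3480 = 6742
Net migration: Group 1 + 60 → 12559; Group 4 + 370 → 15704
→ [12559, 2573, 13288, 15704, 6742]
Period 2.
Births: 2573 × 0.419 = 1078, 13288 × 0.407 = 5408 → total 6486
Group 2: 12559 × 0.953 = 11969
Group 3: 2573 × 0.956 = 2460
Group 4: 13288 × 0.935 = 12424
Group 5: 15704 × 0.906 + 6742 × 0.696 = 14228 + 4692 = 18920
Net migration: Group 1 + 60 → 6546; Group 4 + 370 → 12794
→ [6546, 11969, 2460, 12794, 18920]
Total after period 2: 6546 + 11969 + 2460 + 12794 + 18920 = 52689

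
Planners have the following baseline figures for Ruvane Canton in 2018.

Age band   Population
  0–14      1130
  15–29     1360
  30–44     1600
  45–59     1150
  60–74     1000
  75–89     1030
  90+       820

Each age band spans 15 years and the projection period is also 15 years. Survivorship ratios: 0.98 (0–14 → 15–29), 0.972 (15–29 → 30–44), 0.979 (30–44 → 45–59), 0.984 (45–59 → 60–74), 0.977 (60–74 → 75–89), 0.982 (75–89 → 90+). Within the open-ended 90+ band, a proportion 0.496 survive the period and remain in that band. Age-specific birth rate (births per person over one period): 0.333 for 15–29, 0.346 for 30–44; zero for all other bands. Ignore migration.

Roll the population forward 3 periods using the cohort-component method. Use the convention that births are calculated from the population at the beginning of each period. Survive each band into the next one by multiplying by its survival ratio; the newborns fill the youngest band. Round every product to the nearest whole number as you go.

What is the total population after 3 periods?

8211

Period 1:
Births: 1360 × 0.333 = 453 ; 1600 × 0.346 = 554 — total 1007
15–29: 1130 × 0.98 = 1107
30–44: 1360 × 0.972 = 1322
45–59: 1600 × 0.979 = 1566
60–74: 1150 × 0.984 = 1132
75–89: 1000 × 0.977 = 977
90+: 1030 × 0.982 + 820 × 0.496 = 1011 + 407 = 1418
→ [1007, 1107, 1322, 1566, 1132, 977, 1418]
Period 2:
Births: 1107 × 0.333 = 369 ; 1322 × 0.346 = 457 — total 826
15–29: 1007 × 0.98 = 987
30–44: 1107 × 0.972 = 1076
45–59: 1322 × 0.979 = 1294
60–74: 1566 × 0.984 = 1541
75–89: 1132 × 0.977 = 1106
90+: 977 × 0.982 + 1418 × 0.496 = 959 + 703 = 1662
→ [826, 987, 1076, 1294, 1541, 1106, 1662]
Period 3:
Births: 987 × 0.333 = 329 ; 1076 × 0.346 = 372 — total 701
15–29: 826 × 0.98 = 809
30–44: 987 × 0.972 = 959
45–59: 1076 × 0.979 = 1053
60–74: 1294 × 0.984 = 1273
75–89: 1541 × 0.977 = 1506
90+: 1106 × 0.982 + 1662 × 0.496 = 1086 + 824 = 1910
→ [701, 809, 959, 1053, 1273, 1506, 1910]
Total after period 3: 701 + 809 + 959 + 1053 + 1273 + 1506 + 1910 = 8211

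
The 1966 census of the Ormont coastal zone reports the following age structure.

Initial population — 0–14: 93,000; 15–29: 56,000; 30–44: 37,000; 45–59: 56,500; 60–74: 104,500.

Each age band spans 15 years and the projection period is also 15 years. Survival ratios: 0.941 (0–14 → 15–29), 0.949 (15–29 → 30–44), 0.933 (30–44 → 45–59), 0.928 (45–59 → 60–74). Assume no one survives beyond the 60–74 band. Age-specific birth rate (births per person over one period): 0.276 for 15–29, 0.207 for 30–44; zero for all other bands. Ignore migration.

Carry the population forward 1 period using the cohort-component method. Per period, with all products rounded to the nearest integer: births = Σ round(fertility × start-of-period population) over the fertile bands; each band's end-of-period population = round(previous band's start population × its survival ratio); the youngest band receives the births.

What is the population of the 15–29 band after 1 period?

87513

(Bands numbered youngest = 1 to oldest = 5.)
[period 1]
Births: 56000 × 0.276 = 15456 ; 37000 × 0.207 = 7659 — total 23115
Band 2: 93000 × 0.941 = 87513
Band 3: 56000 × 0.949 = 53144
Band 4: 37000 × 0.933 = 34521
Band 5: 56500 × 0.928 = 52432
Giving 23115 / 87513 / 53144 / 34521 / 52432.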